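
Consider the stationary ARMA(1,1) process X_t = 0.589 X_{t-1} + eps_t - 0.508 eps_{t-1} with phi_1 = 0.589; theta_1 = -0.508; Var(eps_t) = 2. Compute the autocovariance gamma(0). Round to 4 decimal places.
\gamma(0) = 2.0201

Multiply the model equation by X_{t-k} and take expectations. With theta_0 = psi_0 = 1 and psi_j the MA(infinity) weights, this gives
  gamma(k) - sum_i phi_i gamma(k-i) = c_k,
  c_k = sigma^2 * sum_{j=k..q} theta_j psi_{j-k}   (c_k = 0 for k > q),
using gamma(-m) = gamma(m).
psi-weights needed (psi_j = theta_j + sum_i phi_i psi_{j-i}):
  psi_1 = theta_1 + phi_1 = -0.508 + (0.589) = 0.081
Right-hand sides:
  c_0 = sigma^2 (1 + theta_1 psi_1) = 2 * (1 + (-0.508)(0.081)) = 2 * 0.958852 = 1.917704
  c_1 = sigma^2 theta_1 = 2 * (-0.508) = -1.016
  c_2 = 0
Equations for k = 0 and k = 1 (AR order 1):
  gamma(0) = phi_1 gamma(1) + c_0
  gamma(1) = phi_1 gamma(0) + c_1
Substituting the second into the first: gamma(0) (1 - phi_1^2) = c_0 + phi_1 c_1, so
  gamma(0) = (c_0 + phi_1 c_1) / (1 - phi_1^2) = (1.917704 + (0.589)(-1.016)) / (1 - (0.589)^2) = 1.31928 / 0.653079 = 2.020093.
Therefore gamma(0) = 2.0201 (to 4 decimal places).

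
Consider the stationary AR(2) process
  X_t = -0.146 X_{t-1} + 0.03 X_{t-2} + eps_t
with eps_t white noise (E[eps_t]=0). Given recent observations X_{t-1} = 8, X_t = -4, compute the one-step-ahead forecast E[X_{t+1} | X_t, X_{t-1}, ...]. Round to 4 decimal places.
E[X_{t+1} \mid \mathcal F_t] = 0.8240

For an AR(p) model X_t = c + sum_i phi_i X_{t-i} + eps_t, the
one-step-ahead conditional mean is
  E[X_{t+1} | X_t, ...] = c + sum_i phi_i X_{t+1-i}.
Substitute known values:
  E[X_{t+1} | ...] = (-0.146) * (-4) + (0.03) * (8)
                   = 0.8240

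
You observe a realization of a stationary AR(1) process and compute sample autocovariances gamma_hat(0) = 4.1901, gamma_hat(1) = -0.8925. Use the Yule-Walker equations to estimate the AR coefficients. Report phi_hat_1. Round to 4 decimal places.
\hat\phi_{1} = -0.2130

The Yule-Walker equations for an AR(p) process read, in matrix form,
  Gamma_p phi = r_p,   with   (Gamma_p)_{ij} = gamma(|i - j|),
                       (r_p)_i = gamma(i),   i,j = 1..p.
Substitute the sample gammas (Toeplitz matrix and right-hand side of size 1):
  Gamma_p = [[4.1901]]
  r_p     = [-0.8925]
With p = 1 this is the single equation gamma(0) phi_1 = gamma(1):
  phi_hat_1 = gamma(1) / gamma(0) = -0.8925 / 4.1901 = -0.2130.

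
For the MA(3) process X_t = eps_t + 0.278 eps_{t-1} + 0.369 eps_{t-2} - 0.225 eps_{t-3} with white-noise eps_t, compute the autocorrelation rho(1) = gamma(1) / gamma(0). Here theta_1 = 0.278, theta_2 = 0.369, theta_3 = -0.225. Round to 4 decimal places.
\rho(1) = 0.2354

For an MA(q) process with theta_0 = 1, the autocovariance is
  gamma(k) = sigma^2 * sum_{i=0..q-k} theta_i * theta_{i+k},
and rho(k) = gamma(k) / gamma(0). Sigma^2 cancels.
  numerator   = (1)*(0.278) + (0.278)*(0.369) + (0.369)*(-0.225) = 0.297557.
  denominator = (1)^2 + (0.278)^2 + (0.369)^2 + (-0.225)^2 = 1.26407.
  rho(1) = 0.297557 / 1.26407 = 0.2354.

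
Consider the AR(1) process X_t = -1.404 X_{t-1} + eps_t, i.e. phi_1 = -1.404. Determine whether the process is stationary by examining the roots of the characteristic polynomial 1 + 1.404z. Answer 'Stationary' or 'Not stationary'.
\text{Not stationary}

The AR(p) characteristic polynomial is P(z) = 1 + 1.404z.
Stationarity requires all roots to lie outside the unit circle, i.e. |z| > 1 for every root.
This is linear in z: 1 + (1.404) z = 0  =>  z = -1/(1.404) = -0.712251,  |z| = 0.712251.
Moduli of all roots: 0.7123.
All moduli strictly greater than 1? No.
Verdict: Not stationary.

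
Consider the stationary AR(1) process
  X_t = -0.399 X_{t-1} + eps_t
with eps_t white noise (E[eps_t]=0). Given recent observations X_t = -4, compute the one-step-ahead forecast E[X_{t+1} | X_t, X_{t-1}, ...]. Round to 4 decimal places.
E[X_{t+1} \mid \mathcal F_t] = 1.5960

For an AR(p) model X_t = c + sum_i phi_i X_{t-i} + eps_t, the
one-step-ahead conditional mean is
  E[X_{t+1} | X_t, ...] = c + sum_i phi_i X_{t+1-i}.
Substitute known values:
  E[X_{t+1} | ...] = (-0.399) * (-4)
                   = 1.5960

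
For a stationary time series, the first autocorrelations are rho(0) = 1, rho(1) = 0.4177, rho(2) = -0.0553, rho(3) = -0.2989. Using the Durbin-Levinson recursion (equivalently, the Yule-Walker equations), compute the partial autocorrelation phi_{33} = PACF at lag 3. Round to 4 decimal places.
\phi_{33} = -0.2010

The PACF at lag k is phi_{kk}, the last component of the solution
to the Yule-Walker system G_k phi = r_k where
  (G_k)_{ij} = rho(|i - j|), (r_k)_i = rho(i), i,j = 1..k.
Equivalently, Durbin-Levinson gives phi_{kk} iteratively:
  phi_{11} = rho(1)
  phi_{kk} = [rho(k) - sum_{j=1..k-1} phi_{k-1,j} rho(k-j)]
            / [1 - sum_{j=1..k-1} phi_{k-1,j} rho(j)],
  phi_{k,j} = phi_{k-1,j} - phi_{kk} phi_{k-1,k-j},  j = 1..k-1.
Step k = 1:
  phi_11 = rho(1) = 0.4177.
Step k = 2:
  phi_22 = [rho(2) - phi_11 rho(1)] / [1 - phi_11 rho(1)] = [-0.0553 - (0.4177)(0.4177)] / [1 - (0.4177)(0.4177)]
         = -0.22977329 / 0.82552671 = -0.278335.
  Update: phi_21 = phi_11 - phi_22 phi_11 = 0.4177 - (-0.278335)(0.4177) = 0.533961.
Step k = 3:
  phi_33 = [rho(3) - phi_21 rho(2) - phi_22 rho(1)] / [1 - phi_21 rho(1) - phi_22 rho(2)]
    numerator   = -0.2989 - (0.533961)(-0.0553) - (-0.278335)(0.4177) = -0.15311129
    denominator = 1 - (0.533961)(0.4177) - (-0.278335)(-0.0553) = 0.76157267
  phi_33 = -0.15311129 / 0.76157267 = -0.201.
Therefore phi_{33} = -0.2010.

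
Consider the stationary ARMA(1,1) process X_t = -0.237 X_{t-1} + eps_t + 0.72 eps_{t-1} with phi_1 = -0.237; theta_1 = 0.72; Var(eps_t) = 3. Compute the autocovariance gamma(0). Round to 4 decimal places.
\gamma(0) = 3.7415

Multiply the model equation by X_{t-k} and take expectations. With theta_0 = psi_0 = 1 and psi_j the MA(infinity) weights, this gives
  gamma(k) - sum_i phi_i gamma(k-i) = c_k,
  c_k = sigma^2 * sum_{j=k..q} theta_j psi_{j-k}   (c_k = 0 for k > q),
using gamma(-m) = gamma(m).
psi-weights needed (psi_j = theta_j + sum_i phi_i psi_{j-i}):
  psi_1 = theta_1 + phi_1 = 0.72 + (-0.237) = 0.483
Right-hand sides:
  c_0 = sigma^2 (1 + theta_1 psi_1) = 3 * (1 + (0.72)(0.483)) = 3 * 1.34776 = 4.04328
  c_1 = sigma^2 theta_1 = 3 * (0.72) = 2.16
  c_2 = 0
Equations for k = 0 and k = 1 (AR order 1):
  gamma(0) = phi_1 gamma(1) + c_0
  gamma(1) = phi_1 gamma(0) + c_1
Substituting the second into the first: gamma(0) (1 - phi_1^2) = c_0 + phi_1 c_1, so
  gamma(0) = (c_0 + phi_1 c_1) / (1 - phi_1^2) = (4.04328 + (-0.237)(2.16)) / (1 - (-0.237)^2) = 3.53136 / 0.943831 = 3.741517.
Therefore gamma(0) = 3.7415 (to 4 decimal places).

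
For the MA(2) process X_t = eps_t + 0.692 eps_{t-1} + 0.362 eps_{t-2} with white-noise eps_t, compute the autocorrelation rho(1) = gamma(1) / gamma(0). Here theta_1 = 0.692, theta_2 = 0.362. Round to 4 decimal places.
\rho(1) = 0.5854

For an MA(q) process with theta_0 = 1, the autocovariance is
  gamma(k) = sigma^2 * sum_{i=0..q-k} theta_i * theta_{i+k},
and rho(k) = gamma(k) / gamma(0). Sigma^2 cancels.
  numerator   = (1)*(0.692) + (0.692)*(0.362) = 0.942504.
  denominator = (1)^2 + (0.692)^2 + (0.362)^2 = 1.609908.
  rho(1) = 0.942504 / 1.609908 = 0.5854.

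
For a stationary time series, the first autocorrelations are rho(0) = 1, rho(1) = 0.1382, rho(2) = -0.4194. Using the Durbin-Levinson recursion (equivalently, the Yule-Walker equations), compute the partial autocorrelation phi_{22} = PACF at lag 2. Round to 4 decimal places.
\phi_{22} = -0.4470

The PACF at lag k is phi_{kk}, the last component of the solution
to the Yule-Walker system G_k phi = r_k where
  (G_k)_{ij} = rho(|i - j|), (r_k)_i = rho(i), i,j = 1..k.
Equivalently, Durbin-Levinson gives phi_{kk} iteratively:
  phi_{11} = rho(1)
  phi_{kk} = [rho(k) - sum_{j=1..k-1} phi_{k-1,j} rho(k-j)]
            / [1 - sum_{j=1..k-1} phi_{k-1,j} rho(j)],
  phi_{k,j} = phi_{k-1,j} - phi_{kk} phi_{k-1,k-j},  j = 1..k-1.
Step k = 1:
  phi_11 = rho(1) = 0.1382.
Step k = 2:
  phi_22 = [rho(2) - phi_11 rho(1)] / [1 - phi_11 rho(1)] = [-0.4194 - (0.1382)(0.1382)] / [1 - (0.1382)(0.1382)]
         = -0.43849924 / 0.98090076 = -0.447.
Therefore phi_{22} = -0.4470.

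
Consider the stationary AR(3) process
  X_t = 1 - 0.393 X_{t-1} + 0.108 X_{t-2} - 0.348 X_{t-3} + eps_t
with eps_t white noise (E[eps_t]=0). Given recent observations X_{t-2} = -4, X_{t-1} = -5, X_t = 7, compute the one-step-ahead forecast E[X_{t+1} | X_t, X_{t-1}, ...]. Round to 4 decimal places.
E[X_{t+1} \mid \mathcal F_t] = -0.8990

For an AR(p) model X_t = c + sum_i phi_i X_{t-i} + eps_t, the
one-step-ahead conditional mean is
  E[X_{t+1} | X_t, ...] = c + sum_i phi_i X_{t+1-i}.
Substitute known values:
  E[X_{t+1} | ...] = 1 + (-0.393) * (7) + (0.108) * (-5) + (-0.348) * (-4)
                   = -0.8990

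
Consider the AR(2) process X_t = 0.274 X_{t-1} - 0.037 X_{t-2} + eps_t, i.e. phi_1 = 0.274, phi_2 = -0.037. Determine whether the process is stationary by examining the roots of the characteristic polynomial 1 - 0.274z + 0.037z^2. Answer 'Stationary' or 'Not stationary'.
\text{Stationary}

The AR(p) characteristic polynomial is P(z) = 1 - 0.274z + 0.037z^2.
Stationarity requires all roots to lie outside the unit circle, i.e. |z| > 1 for every root.
Set 1 + (-0.274) z + (0.037) z^2 = 0, i.e. a z^2 + b z + c = 0 with a = 0.037, b = -0.274, c = 1.
Discriminant D = b^2 - 4ac = (-0.274)^2 - 4*(0.037)*1 = 0.075076 - (0.148) = -0.072924.
D < 0, so the roots are the complex-conjugate pair z = (-b +/- i sqrt(-D)) / (2a) = 3.7027 +/- 3.6492i.
For a conjugate pair |z|^2 = z * conj(z) = (product of roots) = c/a = 1/(0.037) = 27.027027, so |z| = sqrt(27.027027) = 5.1988 for both roots.
Moduli of all roots: 5.1988, 5.1988.
All moduli strictly greater than 1? Yes.
Verdict: Stationary.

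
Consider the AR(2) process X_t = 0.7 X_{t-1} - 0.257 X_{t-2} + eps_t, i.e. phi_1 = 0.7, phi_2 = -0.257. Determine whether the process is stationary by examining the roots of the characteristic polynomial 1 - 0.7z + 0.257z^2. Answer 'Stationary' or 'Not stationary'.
\text{Stationary}

The AR(p) characteristic polynomial is P(z) = 1 - 0.7z + 0.257z^2.
Stationarity requires all roots to lie outside the unit circle, i.e. |z| > 1 for every root.
Set 1 + (-0.7) z + (0.257) z^2 = 0, i.e. a z^2 + b z + c = 0 with a = 0.257, b = -0.7, c = 1.
Discriminant D = b^2 - 4ac = (-0.7)^2 - 4*(0.257)*1 = 0.49 - (1.028) = -0.538.
D < 0, so the roots are the complex-conjugate pair z = (-b +/- i sqrt(-D)) / (2a) = 1.3619 +/- 1.427i.
For a conjugate pair |z|^2 = z * conj(z) = (product of roots) = c/a = 1/(0.257) = 3.891051, so |z| = sqrt(3.891051) = 1.9726 for both roots.
Moduli of all roots: 1.9726, 1.9726.
All moduli strictly greater than 1? Yes.
Verdict: Stationary.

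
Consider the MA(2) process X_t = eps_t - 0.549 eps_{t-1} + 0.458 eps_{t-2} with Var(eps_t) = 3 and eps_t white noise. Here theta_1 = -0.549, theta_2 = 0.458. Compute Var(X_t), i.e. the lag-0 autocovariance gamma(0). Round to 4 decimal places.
\gamma(0) = 4.5335

For an MA(q) process X_t = eps_t + sum_i theta_i eps_{t-i} with
Var(eps_t) = sigma^2, the variance is
  gamma(0) = sigma^2 * (1 + sum_i theta_i^2).
  sum_i theta_i^2 = (-0.549)^2 + (0.458)^2 = 0.301401 + 0.209764 = 0.511165.
  gamma(0) = 3 * (1 + 0.511165) = 3 * 1.511165 = 4.533495, which rounds to 4.5335.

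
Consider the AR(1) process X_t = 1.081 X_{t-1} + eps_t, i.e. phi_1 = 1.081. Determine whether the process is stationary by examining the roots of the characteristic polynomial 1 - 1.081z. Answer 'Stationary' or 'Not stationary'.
\text{Not stationary}

The AR(p) characteristic polynomial is P(z) = 1 - 1.081z.
Stationarity requires all roots to lie outside the unit circle, i.e. |z| > 1 for every root.
This is linear in z: 1 + (-1.081) z = 0  =>  z = -1/(-1.081) = 0.925069,  |z| = 0.925069.
Moduli of all roots: 0.9251.
All moduli strictly greater than 1? No.
Verdict: Not stationary.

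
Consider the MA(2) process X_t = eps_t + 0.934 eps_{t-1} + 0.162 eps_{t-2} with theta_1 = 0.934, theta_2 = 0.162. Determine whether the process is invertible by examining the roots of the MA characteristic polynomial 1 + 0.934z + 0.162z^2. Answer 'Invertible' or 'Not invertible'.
\text{Invertible}

The MA(q) characteristic polynomial is P(z) = 1 + 0.934z + 0.162z^2.
Invertibility requires all roots to lie outside the unit circle, i.e. |z| > 1 for every root.
Set 1 + (0.934) z + (0.162) z^2 = 0, i.e. a z^2 + b z + c = 0 with a = 0.162, b = 0.934, c = 1.
Discriminant D = b^2 - 4ac = (0.934)^2 - 4*(0.162)*1 = 0.872356 - (0.648) = 0.224356.
D >= 0, so the roots are real: z = (-b +/- sqrt(D)) / (2a) = (-0.934 +/- 0.473662) / (0.324).
  z_1 = (-0.934 + 0.473662) / (0.324) = -1.4208,   |z_1| = 1.4208.
  z_2 = (-0.934 - 0.473662) / (0.324) = -4.3446,   |z_2| = 4.3446.
Moduli of all roots: 1.4208, 4.3446.
All moduli strictly greater than 1? Yes.
Verdict: Invertible.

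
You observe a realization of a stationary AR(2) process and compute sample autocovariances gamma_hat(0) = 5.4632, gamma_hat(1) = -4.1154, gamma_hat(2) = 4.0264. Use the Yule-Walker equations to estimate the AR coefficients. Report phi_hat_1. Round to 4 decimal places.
\hat\phi_{1} = -0.4580

The Yule-Walker equations for an AR(p) process read, in matrix form,
  Gamma_p phi = r_p,   with   (Gamma_p)_{ij} = gamma(|i - j|),
                       (r_p)_i = gamma(i),   i,j = 1..p.
Substitute the sample gammas (Toeplitz matrix and right-hand side of size 2):
  Gamma_p = [[5.4632, -4.1154], [-4.1154, 5.4632]]
  r_p     = [-4.1154, 4.0264]
Written out:
  5.4632 phi_1 - 4.1154 phi_2 = -4.1154
  -4.1154 phi_1 + 5.4632 phi_2 = 4.0264
Solve by Cramer's rule:
  det = gamma(0)^2 - gamma(1)^2 = (5.4632)^2 - (-4.1154)^2 = 29.84655424 - 16.93651716 = 12.91003708
  phi_hat_1 = [gamma(1) gamma(0) - gamma(1) gamma(2)] / det = [(-4.1154)(5.4632) - (-4.1154)(4.0264)] / 12.91003708 = -5.91300672 / 12.91003708 = -0.458
  phi_hat_2 = [gamma(0) gamma(2) - gamma(1)^2] / det = [(5.4632)(4.0264) - (-4.1154)^2] / 12.91003708 = 5.06051132 / 12.91003708 = 0.392
So phi_hat = [-0.4580, 0.3920].
Therefore phi_hat_1 = -0.4580.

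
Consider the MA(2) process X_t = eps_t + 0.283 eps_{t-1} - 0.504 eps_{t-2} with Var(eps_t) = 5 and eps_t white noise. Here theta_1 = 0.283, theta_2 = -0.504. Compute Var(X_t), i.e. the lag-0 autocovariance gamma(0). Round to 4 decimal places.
\gamma(0) = 6.6705

For an MA(q) process X_t = eps_t + sum_i theta_i eps_{t-i} with
Var(eps_t) = sigma^2, the variance is
  gamma(0) = sigma^2 * (1 + sum_i theta_i^2).
  sum_i theta_i^2 = (0.283)^2 + (-0.504)^2 = 0.080089 + 0.254016 = 0.334105.
  gamma(0) = 5 * (1 + 0.334105) = 5 * 1.334105 = 6.670525, which rounds to 6.6705.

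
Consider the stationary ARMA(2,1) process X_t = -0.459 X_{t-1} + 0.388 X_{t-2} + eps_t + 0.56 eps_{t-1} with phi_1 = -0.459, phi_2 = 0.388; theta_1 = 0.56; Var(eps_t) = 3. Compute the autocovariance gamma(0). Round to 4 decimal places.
\gamma(0) = 3.8231

Multiply the model equation by X_{t-k} and take expectations. With theta_0 = psi_0 = 1 and psi_j the MA(infinity) weights, this gives
  gamma(k) - sum_i phi_i gamma(k-i) = c_k,
  c_k = sigma^2 * sum_{j=k..q} theta_j psi_{j-k}   (c_k = 0 for k > q),
using gamma(-m) = gamma(m).
psi-weights needed (psi_j = theta_j + sum_i phi_i psi_{j-i}):
  psi_1 = theta_1 + phi_1 = 0.56 + (-0.459) = 0.101
Right-hand sides:
  c_0 = sigma^2 (1 + theta_1 psi_1) = 3 * (1 + (0.56)(0.101)) = 3 * 1.05656 = 3.16968
  c_1 = sigma^2 theta_1 = 3 * (0.56) = 1.68
  c_2 = 0
Equations for k = 0, 1, 2 (AR order 2, c_2 = 0):
  (E0) gamma(0) = phi_1 gamma(1) + phi_2 gamma(2) + c_0
  (E1) gamma(1) = phi_1 gamma(0) + phi_2 gamma(1) + c_1
  (E2) gamma(2) = phi_1 gamma(1) + phi_2 gamma(0)
From (E1): gamma(1) = A gamma(0) + B with
  A = phi_1 / (1 - phi_2) = -0.459 / 0.612 = -0.75,   B = c_1 / (1 - phi_2) = 1.68 / 0.612 = 2.745098.
Insert (E2) into (E0): gamma(0) (1 - phi_2^2) = phi_1 (1 + phi_2) gamma(1) + c_0.
  phi_1 (1 + phi_2) = (-0.459)(1.388) = -0.637092,   1 - phi_2^2 = 0.849456.
Replace gamma(1) by A gamma(0) + B and collect gamma(0):
  gamma(0) [0.849456 - (-0.637092)(-0.75)] = (-0.637092)(2.745098) + 3.16968
  gamma(0) * 0.371637 = 1.4208
  gamma(0) = 1.4208 / 0.371637 = 3.823085.
Therefore gamma(0) = 3.8231 (to 4 decimal places).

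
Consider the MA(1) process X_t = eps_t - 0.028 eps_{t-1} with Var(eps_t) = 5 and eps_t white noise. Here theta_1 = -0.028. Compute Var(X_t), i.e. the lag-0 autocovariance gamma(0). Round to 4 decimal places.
\gamma(0) = 5.0039

For an MA(q) process X_t = eps_t + sum_i theta_i eps_{t-i} with
Var(eps_t) = sigma^2, the variance is
  gamma(0) = sigma^2 * (1 + sum_i theta_i^2).
  sum_i theta_i^2 = (-0.028)^2 = 0.000784.
  gamma(0) = 5 * (1 + 0.000784) = 5 * 1.000784 = 5.00392, which rounds to 5.0039.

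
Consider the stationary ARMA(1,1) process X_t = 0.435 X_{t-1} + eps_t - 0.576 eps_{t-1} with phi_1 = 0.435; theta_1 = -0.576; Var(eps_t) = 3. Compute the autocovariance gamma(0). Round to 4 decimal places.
\gamma(0) = 3.0736

Multiply the model equation by X_{t-k} and take expectations. With theta_0 = psi_0 = 1 and psi_j the MA(infinity) weights, this gives
  gamma(k) - sum_i phi_i gamma(k-i) = c_k,
  c_k = sigma^2 * sum_{j=k..q} theta_j psi_{j-k}   (c_k = 0 for k > q),
using gamma(-m) = gamma(m).
psi-weights needed (psi_j = theta_j + sum_i phi_i psi_{j-i}):
  psi_1 = theta_1 + phi_1 = -0.576 + (0.435) = -0.141
Right-hand sides:
  c_0 = sigma^2 (1 + theta_1 psi_1) = 3 * (1 + (-0.576)(-0.141)) = 3 * 1.081216 = 3.243648
  c_1 = sigma^2 theta_1 = 3 * (-0.576) = -1.728
  c_2 = 0
Equations for k = 0 and k = 1 (AR order 1):
  gamma(0) = phi_1 gamma(1) + c_0
  gamma(1) = phi_1 gamma(0) + c_1
Substituting the second into the first: gamma(0) (1 - phi_1^2) = c_0 + phi_1 c_1, so
  gamma(0) = (c_0 + phi_1 c_1) / (1 - phi_1^2) = (3.243648 + (0.435)(-1.728)) / (1 - (0.435)^2) = 2.491968 / 0.810775 = 3.073563.
Therefore gamma(0) = 3.0736 (to 4 decimal places).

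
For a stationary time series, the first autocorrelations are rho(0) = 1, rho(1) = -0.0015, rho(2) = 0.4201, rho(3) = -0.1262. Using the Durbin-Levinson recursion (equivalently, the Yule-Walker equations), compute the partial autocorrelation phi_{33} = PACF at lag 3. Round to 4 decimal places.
\phi_{33} = -0.1520

The PACF at lag k is phi_{kk}, the last component of the solution
to the Yule-Walker system G_k phi = r_k where
  (G_k)_{ij} = rho(|i - j|), (r_k)_i = rho(i), i,j = 1..k.
Equivalently, Durbin-Levinson gives phi_{kk} iteratively:
  phi_{11} = rho(1)
  phi_{kk} = [rho(k) - sum_{j=1..k-1} phi_{k-1,j} rho(k-j)]
            / [1 - sum_{j=1..k-1} phi_{k-1,j} rho(j)],
  phi_{k,j} = phi_{k-1,j} - phi_{kk} phi_{k-1,k-j},  j = 1..k-1.
Step k = 1:
  phi_11 = rho(1) = -0.0015.
Step k = 2:
  phi_22 = [rho(2) - phi_11 rho(1)] / [1 - phi_11 rho(1)] = [0.4201 - (-0.0015)(-0.0015)] / [1 - (-0.0015)(-0.0015)]
         = 0.42009775 / 0.99999775 = 0.420099.
  Update: phi_21 = phi_11 - phi_22 phi_11 = -0.0015 - (0.420099)(-0.0015) = -0.00087.
Step k = 3:
  phi_33 = [rho(3) - phi_21 rho(2) - phi_22 rho(1)] / [1 - phi_21 rho(1) - phi_22 rho(2)]
    numerator   = -0.1262 - (-0.00087)(0.4201) - (0.420099)(-0.0015) = -0.12520443
    denominator = 1 - (-0.00087)(-0.0015) - (0.420099)(0.4201) = 0.82351523
  phi_33 = -0.12520443 / 0.82351523 = -0.152.
Therefore phi_{33} = -0.1520.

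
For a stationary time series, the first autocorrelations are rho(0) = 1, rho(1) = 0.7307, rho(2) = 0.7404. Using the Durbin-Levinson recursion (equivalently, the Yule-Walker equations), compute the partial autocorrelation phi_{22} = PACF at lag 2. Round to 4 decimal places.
\phi_{22} = 0.4430

The PACF at lag k is phi_{kk}, the last component of the solution
to the Yule-Walker system G_k phi = r_k where
  (G_k)_{ij} = rho(|i - j|), (r_k)_i = rho(i), i,j = 1..k.
Equivalently, Durbin-Levinson gives phi_{kk} iteratively:
  phi_{11} = rho(1)
  phi_{kk} = [rho(k) - sum_{j=1..k-1} phi_{k-1,j} rho(k-j)]
            / [1 - sum_{j=1..k-1} phi_{k-1,j} rho(j)],
  phi_{k,j} = phi_{k-1,j} - phi_{kk} phi_{k-1,k-j},  j = 1..k-1.
Step k = 1:
  phi_11 = rho(1) = 0.7307.
Step k = 2:
  phi_22 = [rho(2) - phi_11 rho(1)] / [1 - phi_11 rho(1)] = [0.7404 - (0.7307)(0.7307)] / [1 - (0.7307)(0.7307)]
         = 0.20647751 / 0.46607751 = 0.443.
Therefore phi_{22} = 0.4430.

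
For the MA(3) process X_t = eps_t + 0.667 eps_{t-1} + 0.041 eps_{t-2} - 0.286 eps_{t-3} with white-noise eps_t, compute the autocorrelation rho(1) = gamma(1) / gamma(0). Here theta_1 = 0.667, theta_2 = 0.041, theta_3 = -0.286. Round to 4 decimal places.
\rho(1) = 0.4466

For an MA(q) process with theta_0 = 1, the autocovariance is
  gamma(k) = sigma^2 * sum_{i=0..q-k} theta_i * theta_{i+k},
and rho(k) = gamma(k) / gamma(0). Sigma^2 cancels.
  numerator   = (1)*(0.667) + (0.667)*(0.041) + (0.041)*(-0.286) = 0.682621.
  denominator = (1)^2 + (0.667)^2 + (0.041)^2 + (-0.286)^2 = 1.528366.
  rho(1) = 0.682621 / 1.528366 = 0.4466.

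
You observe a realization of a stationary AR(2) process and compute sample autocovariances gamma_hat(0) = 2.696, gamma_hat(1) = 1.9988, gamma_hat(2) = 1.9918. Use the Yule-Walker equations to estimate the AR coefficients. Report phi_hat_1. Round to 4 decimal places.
\hat\phi_{1} = 0.4300

The Yule-Walker equations for an AR(p) process read, in matrix form,
  Gamma_p phi = r_p,   with   (Gamma_p)_{ij} = gamma(|i - j|),
                       (r_p)_i = gamma(i),   i,j = 1..p.
Substitute the sample gammas (Toeplitz matrix and right-hand side of size 2):
  Gamma_p = [[2.696, 1.9988], [1.9988, 2.696]]
  r_p     = [1.9988, 1.9918]
Written out:
  2.696 phi_1 + 1.9988 phi_2 = 1.9988
  1.9988 phi_1 + 2.696 phi_2 = 1.9918
Solve by Cramer's rule:
  det = gamma(0)^2 - gamma(1)^2 = (2.696)^2 - (1.9988)^2 = 7.268416 - 3.99520144 = 3.27321456
  phi_hat_1 = [gamma(1) gamma(0) - gamma(1) gamma(2)] / det = [(1.9988)(2.696) - (1.9988)(1.9918)] / 3.27321456 = 1.40755496 / 3.27321456 = 0.43
  phi_hat_2 = [gamma(0) gamma(2) - gamma(1)^2] / det = [(2.696)(1.9918) - (1.9988)^2] / 3.27321456 = 1.37469136 / 3.27321456 = 0.42
So phi_hat = [0.4300, 0.4200].
Therefore phi_hat_1 = 0.4300.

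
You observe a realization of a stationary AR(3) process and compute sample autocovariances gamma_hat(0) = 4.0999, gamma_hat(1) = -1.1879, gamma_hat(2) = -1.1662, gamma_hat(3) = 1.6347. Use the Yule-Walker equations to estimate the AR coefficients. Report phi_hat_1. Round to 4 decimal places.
\hat\phi_{1} = -0.3190

The Yule-Walker equations for an AR(p) process read, in matrix form,
  Gamma_p phi = r_p,   with   (Gamma_p)_{ij} = gamma(|i - j|),
                       (r_p)_i = gamma(i),   i,j = 1..p.
Substitute the sample gammas (Toeplitz matrix and right-hand side of size 3):
  Gamma_p = [[4.0999, -1.1879, -1.1662], [-1.1879, 4.0999, -1.1879], [-1.1662, -1.1879, 4.0999]]
  r_p     = [-1.1879, -1.1662, 1.6347]
Written out (R1..R3):
  (R1) 4.0999 phi_1 - 1.1879 phi_2 - 1.1662 phi_3 = -1.1879
  (R2) -1.1879 phi_1 + 4.0999 phi_2 - 1.1879 phi_3 = -1.1662
  (R3) -1.1662 phi_1 - 1.1879 phi_2 + 4.0999 phi_3 = 1.6347
Gaussian elimination:
  R2 <- R2 - (-1.1879/4.0999) R1 = R2 - (-0.289739) R1:  3.755719 phi_2 - 1.525793 phi_3 = -1.510381
  R3 <- R3 - (-1.1662/4.0999) R1 = R3 - (-0.284446) R1:  -1.525793 phi_2 + 3.768179 phi_3 = 1.296807
  R3 <- R3 - (-1.525793/3.755719) R2 = R3 - (-0.406259) R2:  3.148312 phi_3 = 0.683201
Back-substitution:
  phi_hat_3 = 0.683201 / 3.148312 = 0.217006
  phi_hat_2 = (-1.510381 - (-1.525793)(0.217006)) / 3.755719 = -0.313994
  phi_hat_1 = (-1.1879 - (-1.1879)(-0.313994) - (-1.1662)(0.217006)) / 4.0999 = -0.318989
So phi_hat = [-0.3190, -0.3140, 0.2170].
Therefore phi_hat_1 = -0.3190.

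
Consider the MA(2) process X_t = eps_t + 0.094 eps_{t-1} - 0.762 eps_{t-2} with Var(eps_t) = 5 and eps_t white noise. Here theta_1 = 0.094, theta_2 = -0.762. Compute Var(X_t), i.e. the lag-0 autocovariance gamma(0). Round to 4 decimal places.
\gamma(0) = 7.9474

For an MA(q) process X_t = eps_t + sum_i theta_i eps_{t-i} with
Var(eps_t) = sigma^2, the variance is
  gamma(0) = sigma^2 * (1 + sum_i theta_i^2).
  sum_i theta_i^2 = (0.094)^2 + (-0.762)^2 = 0.008836 + 0.580644 = 0.58948.
  gamma(0) = 5 * (1 + 0.58948) = 5 * 1.58948 = 7.9474.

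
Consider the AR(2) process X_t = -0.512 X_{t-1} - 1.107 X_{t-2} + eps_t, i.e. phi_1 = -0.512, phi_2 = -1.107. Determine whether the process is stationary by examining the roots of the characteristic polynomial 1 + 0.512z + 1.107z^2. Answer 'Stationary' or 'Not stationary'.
\text{Not stationary}

The AR(p) characteristic polynomial is P(z) = 1 + 0.512z + 1.107z^2.
Stationarity requires all roots to lie outside the unit circle, i.e. |z| > 1 for every root.
Set 1 + (0.512) z + (1.107) z^2 = 0, i.e. a z^2 + b z + c = 0 with a = 1.107, b = 0.512, c = 1.
Discriminant D = b^2 - 4ac = (0.512)^2 - 4*(1.107)*1 = 0.262144 - (4.428) = -4.165856.
D < 0, so the roots are the complex-conjugate pair z = (-b +/- i sqrt(-D)) / (2a) = -0.2313 +/- 0.9219i.
For a conjugate pair |z|^2 = z * conj(z) = (product of roots) = c/a = 1/(1.107) = 0.903342, so |z| = sqrt(0.903342) = 0.9504 for both roots.
Moduli of all roots: 0.9504, 0.9504.
All moduli strictly greater than 1? No.
Verdict: Not stationary.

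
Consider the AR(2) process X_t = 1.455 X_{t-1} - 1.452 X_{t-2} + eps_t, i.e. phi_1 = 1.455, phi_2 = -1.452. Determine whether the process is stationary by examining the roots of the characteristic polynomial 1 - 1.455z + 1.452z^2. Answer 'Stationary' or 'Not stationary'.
\text{Not stationary}

The AR(p) characteristic polynomial is P(z) = 1 - 1.455z + 1.452z^2.
Stationarity requires all roots to lie outside the unit circle, i.e. |z| > 1 for every root.
Set 1 + (-1.455) z + (1.452) z^2 = 0, i.e. a z^2 + b z + c = 0 with a = 1.452, b = -1.455, c = 1.
Discriminant D = b^2 - 4ac = (-1.455)^2 - 4*(1.452)*1 = 2.117025 - (5.808) = -3.690975.
D < 0, so the roots are the complex-conjugate pair z = (-b +/- i sqrt(-D)) / (2a) = 0.501 +/- 0.6616i.
For a conjugate pair |z|^2 = z * conj(z) = (product of roots) = c/a = 1/(1.452) = 0.688705, so |z| = sqrt(0.688705) = 0.8299 for both roots.
Moduli of all roots: 0.8299, 0.8299.
All moduli strictly greater than 1? No.
Verdict: Not stationary.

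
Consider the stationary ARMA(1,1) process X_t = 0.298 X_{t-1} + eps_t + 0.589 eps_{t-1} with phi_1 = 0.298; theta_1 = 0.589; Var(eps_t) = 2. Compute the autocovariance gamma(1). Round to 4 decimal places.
\gamma(1) = 2.2886

Multiply the model equation by X_{t-k} and take expectations. With theta_0 = psi_0 = 1 and psi_j the MA(infinity) weights, this gives
  gamma(k) - sum_i phi_i gamma(k-i) = c_k,
  c_k = sigma^2 * sum_{j=k..q} theta_j psi_{j-k}   (c_k = 0 for k > q),
using gamma(-m) = gamma(m).
psi-weights needed (psi_j = theta_j + sum_i phi_i psi_{j-i}):
  psi_1 = theta_1 + phi_1 = 0.589 + (0.298) = 0.887
Right-hand sides:
  c_0 = sigma^2 (1 + theta_1 psi_1) = 2 * (1 + (0.589)(0.887)) = 2 * 1.522443 = 3.044886
  c_1 = sigma^2 theta_1 = 2 * (0.589) = 1.178
  c_2 = 0
Equations for k = 0 and k = 1 (AR order 1):
  gamma(0) = phi_1 gamma(1) + c_0
  gamma(1) = phi_1 gamma(0) + c_1
Substituting the second into the first: gamma(0) (1 - phi_1^2) = c_0 + phi_1 c_1, so
  gamma(0) = (c_0 + phi_1 c_1) / (1 - phi_1^2) = (3.044886 + (0.298)(1.178)) / (1 - (0.298)^2) = 3.39593 / 0.911196 = 3.726893.
  gamma(1) = phi_1 gamma(0) + c_1 = (0.298)(3.726893) + (1.178) = 2.288614.
Therefore gamma(1) = 2.2886 (to 4 decimal places).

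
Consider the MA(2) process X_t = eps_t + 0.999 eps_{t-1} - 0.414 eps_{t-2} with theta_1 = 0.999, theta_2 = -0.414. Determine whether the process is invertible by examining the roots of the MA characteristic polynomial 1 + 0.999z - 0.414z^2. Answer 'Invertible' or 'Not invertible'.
\text{Not invertible}

The MA(q) characteristic polynomial is P(z) = 1 + 0.999z - 0.414z^2.
Invertibility requires all roots to lie outside the unit circle, i.e. |z| > 1 for every root.
Set 1 + (0.999) z + (-0.414) z^2 = 0, i.e. a z^2 + b z + c = 0 with a = -0.414, b = 0.999, c = 1.
Discriminant D = b^2 - 4ac = (0.999)^2 - 4*(-0.414)*1 = 0.998001 - (-1.656) = 2.654001.
D >= 0, so the roots are real: z = (-b +/- sqrt(D)) / (2a) = (-0.999 +/- 1.62911) / (-0.828).
  z_1 = (-0.999 + 1.62911) / (-0.828) = -0.761,   |z_1| = 0.761.
  z_2 = (-0.999 - 1.62911) / (-0.828) = 3.174,   |z_2| = 3.174.
Moduli of all roots: 0.7610, 3.1740.
All moduli strictly greater than 1? No.
Verdict: Not invertible.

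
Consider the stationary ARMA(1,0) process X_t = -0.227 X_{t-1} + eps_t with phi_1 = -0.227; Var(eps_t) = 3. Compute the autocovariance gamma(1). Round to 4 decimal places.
\gamma(1) = -0.7180

Multiply the model equation by X_{t-k} and take expectations. With theta_0 = psi_0 = 1 and psi_j the MA(infinity) weights, this gives
  gamma(k) - sum_i phi_i gamma(k-i) = c_k,
  c_k = sigma^2 * sum_{j=k..q} theta_j psi_{j-k}   (c_k = 0 for k > q),
using gamma(-m) = gamma(m).
Pure AR (q = 0): c_0 = sigma^2 = 3, c_k = 0 for k >= 1.
Equations for k = 0 and k = 1 (AR order 1):
  gamma(0) = phi_1 gamma(1) + c_0
  gamma(1) = phi_1 gamma(0) + c_1
Substituting the second into the first: gamma(0) (1 - phi_1^2) = c_0 + phi_1 c_1, so
  gamma(0) = c_0 / (1 - phi_1^2) = 3 / (1 - (-0.227)^2) = 3 / 0.948471 = 3.162985.
  gamma(1) = phi_1 gamma(0) = (-0.227)(3.162985) = -0.717998.
Therefore gamma(1) = -0.7180 (to 4 decimal places).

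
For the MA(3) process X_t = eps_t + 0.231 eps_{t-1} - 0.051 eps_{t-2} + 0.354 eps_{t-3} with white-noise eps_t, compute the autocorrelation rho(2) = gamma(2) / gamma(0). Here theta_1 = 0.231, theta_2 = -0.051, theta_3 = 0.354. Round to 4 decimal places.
\rho(2) = 0.0261

For an MA(q) process with theta_0 = 1, the autocovariance is
  gamma(k) = sigma^2 * sum_{i=0..q-k} theta_i * theta_{i+k},
and rho(k) = gamma(k) / gamma(0). Sigma^2 cancels.
  numerator   = (1)*(-0.051) + (0.231)*(0.354) = 0.030774.
  denominator = (1)^2 + (0.231)^2 + (-0.051)^2 + (0.354)^2 = 1.181278.
  rho(2) = 0.030774 / 1.181278 = 0.0261.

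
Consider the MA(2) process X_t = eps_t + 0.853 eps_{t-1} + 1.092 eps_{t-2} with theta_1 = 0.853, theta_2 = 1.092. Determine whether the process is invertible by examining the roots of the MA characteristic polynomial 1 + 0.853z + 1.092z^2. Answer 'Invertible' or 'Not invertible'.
\text{Not invertible}

The MA(q) characteristic polynomial is P(z) = 1 + 0.853z + 1.092z^2.
Invertibility requires all roots to lie outside the unit circle, i.e. |z| > 1 for every root.
Set 1 + (0.853) z + (1.092) z^2 = 0, i.e. a z^2 + b z + c = 0 with a = 1.092, b = 0.853, c = 1.
Discriminant D = b^2 - 4ac = (0.853)^2 - 4*(1.092)*1 = 0.727609 - (4.368) = -3.640391.
D < 0, so the roots are the complex-conjugate pair z = (-b +/- i sqrt(-D)) / (2a) = -0.3906 +/- 0.8736i.
For a conjugate pair |z|^2 = z * conj(z) = (product of roots) = c/a = 1/(1.092) = 0.915751, so |z| = sqrt(0.915751) = 0.9569 for both roots.
Moduli of all roots: 0.9569, 0.9569.
All moduli strictly greater than 1? No.
Verdict: Not invertible.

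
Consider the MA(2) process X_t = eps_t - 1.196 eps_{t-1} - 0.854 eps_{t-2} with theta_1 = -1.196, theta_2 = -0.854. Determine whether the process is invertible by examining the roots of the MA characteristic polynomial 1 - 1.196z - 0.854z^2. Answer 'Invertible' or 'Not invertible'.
\text{Not invertible}

The MA(q) characteristic polynomial is P(z) = 1 - 1.196z - 0.854z^2.
Invertibility requires all roots to lie outside the unit circle, i.e. |z| > 1 for every root.
Set 1 + (-1.196) z + (-0.854) z^2 = 0, i.e. a z^2 + b z + c = 0 with a = -0.854, b = -1.196, c = 1.
Discriminant D = b^2 - 4ac = (-1.196)^2 - 4*(-0.854)*1 = 1.430416 - (-3.416) = 4.846416.
D >= 0, so the roots are real: z = (-b +/- sqrt(D)) / (2a) = (1.196 +/- 2.201458) / (-1.708).
  z_1 = (1.196 + 2.201458) / (-1.708) = -1.9891,   |z_1| = 1.9891.
  z_2 = (1.196 - 2.201458) / (-1.708) = 0.5887,   |z_2| = 0.5887.
Moduli of all roots: 1.9891, 0.5887.
All moduli strictly greater than 1? No.
Verdict: Not invertible.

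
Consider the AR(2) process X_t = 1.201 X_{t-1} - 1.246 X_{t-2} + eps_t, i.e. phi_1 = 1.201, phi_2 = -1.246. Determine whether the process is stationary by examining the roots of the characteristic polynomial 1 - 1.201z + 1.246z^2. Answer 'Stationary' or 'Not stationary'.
\text{Not stationary}

The AR(p) characteristic polynomial is P(z) = 1 - 1.201z + 1.246z^2.
Stationarity requires all roots to lie outside the unit circle, i.e. |z| > 1 for every root.
Set 1 + (-1.201) z + (1.246) z^2 = 0, i.e. a z^2 + b z + c = 0 with a = 1.246, b = -1.201, c = 1.
Discriminant D = b^2 - 4ac = (-1.201)^2 - 4*(1.246)*1 = 1.442401 - (4.984) = -3.541599.
D < 0, so the roots are the complex-conjugate pair z = (-b +/- i sqrt(-D)) / (2a) = 0.4819 +/- 0.7552i.
For a conjugate pair |z|^2 = z * conj(z) = (product of roots) = c/a = 1/(1.246) = 0.802568, so |z| = sqrt(0.802568) = 0.8959 for both roots.
Moduli of all roots: 0.8959, 0.8959.
All moduli strictly greater than 1? No.
Verdict: Not stationary.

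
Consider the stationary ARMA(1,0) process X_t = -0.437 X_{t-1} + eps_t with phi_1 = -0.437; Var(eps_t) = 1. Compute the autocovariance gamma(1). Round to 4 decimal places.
\gamma(1) = -0.5402

Multiply the model equation by X_{t-k} and take expectations. With theta_0 = psi_0 = 1 and psi_j the MA(infinity) weights, this gives
  gamma(k) - sum_i phi_i gamma(k-i) = c_k,
  c_k = sigma^2 * sum_{j=k..q} theta_j psi_{j-k}   (c_k = 0 for k > q),
using gamma(-m) = gamma(m).
Pure AR (q = 0): c_0 = sigma^2 = 1, c_k = 0 for k >= 1.
Equations for k = 0 and k = 1 (AR order 1):
  gamma(0) = phi_1 gamma(1) + c_0
  gamma(1) = phi_1 gamma(0) + c_1
Substituting the second into the first: gamma(0) (1 - phi_1^2) = c_0 + phi_1 c_1, so
  gamma(0) = c_0 / (1 - phi_1^2) = 1 / (1 - (-0.437)^2) = 1 / 0.809031 = 1.236047.
  gamma(1) = phi_1 gamma(0) = (-0.437)(1.236047) = -0.540152.
Therefore gamma(1) = -0.5402 (to 4 decimal places).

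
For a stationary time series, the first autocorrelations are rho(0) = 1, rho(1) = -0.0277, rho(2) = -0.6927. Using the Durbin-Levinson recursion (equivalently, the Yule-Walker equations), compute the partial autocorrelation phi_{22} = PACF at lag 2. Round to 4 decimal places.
\phi_{22} = -0.6940

The PACF at lag k is phi_{kk}, the last component of the solution
to the Yule-Walker system G_k phi = r_k where
  (G_k)_{ij} = rho(|i - j|), (r_k)_i = rho(i), i,j = 1..k.
Equivalently, Durbin-Levinson gives phi_{kk} iteratively:
  phi_{11} = rho(1)
  phi_{kk} = [rho(k) - sum_{j=1..k-1} phi_{k-1,j} rho(k-j)]
            / [1 - sum_{j=1..k-1} phi_{k-1,j} rho(j)],
  phi_{k,j} = phi_{k-1,j} - phi_{kk} phi_{k-1,k-j},  j = 1..k-1.
Step k = 1:
  phi_11 = rho(1) = -0.0277.
Step k = 2:
  phi_22 = [rho(2) - phi_11 rho(1)] / [1 - phi_11 rho(1)] = [-0.6927 - (-0.0277)(-0.0277)] / [1 - (-0.0277)(-0.0277)]
         = -0.69346729 / 0.99923271 = -0.694.
Therefore phi_{22} = -0.6940.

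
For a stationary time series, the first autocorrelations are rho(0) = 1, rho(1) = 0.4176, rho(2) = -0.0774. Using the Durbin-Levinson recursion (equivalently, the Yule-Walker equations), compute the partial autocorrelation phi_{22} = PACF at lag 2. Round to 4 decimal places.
\phi_{22} = -0.3050

The PACF at lag k is phi_{kk}, the last component of the solution
to the Yule-Walker system G_k phi = r_k where
  (G_k)_{ij} = rho(|i - j|), (r_k)_i = rho(i), i,j = 1..k.
Equivalently, Durbin-Levinson gives phi_{kk} iteratively:
  phi_{11} = rho(1)
  phi_{kk} = [rho(k) - sum_{j=1..k-1} phi_{k-1,j} rho(k-j)]
            / [1 - sum_{j=1..k-1} phi_{k-1,j} rho(j)],
  phi_{k,j} = phi_{k-1,j} - phi_{kk} phi_{k-1,k-j},  j = 1..k-1.
Step k = 1:
  phi_11 = rho(1) = 0.4176.
Step k = 2:
  phi_22 = [rho(2) - phi_11 rho(1)] / [1 - phi_11 rho(1)] = [-0.0774 - (0.4176)(0.4176)] / [1 - (0.4176)(0.4176)]
         = -0.25178976 / 0.82561024 = -0.305.
Therefore phi_{22} = -0.3050.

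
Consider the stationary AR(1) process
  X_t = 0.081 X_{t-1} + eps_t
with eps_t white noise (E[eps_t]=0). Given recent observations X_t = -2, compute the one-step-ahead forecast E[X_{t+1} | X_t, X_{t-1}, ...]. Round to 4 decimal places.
E[X_{t+1} \mid \mathcal F_t] = -0.1620

For an AR(p) model X_t = c + sum_i phi_i X_{t-i} + eps_t, the
one-step-ahead conditional mean is
  E[X_{t+1} | X_t, ...] = c + sum_i phi_i X_{t+1-i}.
Substitute known values:
  E[X_{t+1} | ...] = (0.081) * (-2)
                   = -0.1620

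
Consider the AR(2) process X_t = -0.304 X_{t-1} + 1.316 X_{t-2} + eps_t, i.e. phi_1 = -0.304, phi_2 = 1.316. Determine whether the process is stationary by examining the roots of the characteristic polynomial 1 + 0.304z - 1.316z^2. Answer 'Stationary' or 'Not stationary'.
\text{Not stationary}

The AR(p) characteristic polynomial is P(z) = 1 + 0.304z - 1.316z^2.
Stationarity requires all roots to lie outside the unit circle, i.e. |z| > 1 for every root.
Set 1 + (0.304) z + (-1.316) z^2 = 0, i.e. a z^2 + b z + c = 0 with a = -1.316, b = 0.304, c = 1.
Discriminant D = b^2 - 4ac = (0.304)^2 - 4*(-1.316)*1 = 0.092416 - (-5.264) = 5.356416.
D >= 0, so the roots are real: z = (-b +/- sqrt(D)) / (2a) = (-0.304 +/- 2.314393) / (-2.632).
  z_1 = (-0.304 + 2.314393) / (-2.632) = -0.7638,   |z_1| = 0.7638.
  z_2 = (-0.304 - 2.314393) / (-2.632) = 0.9948,   |z_2| = 0.9948.
Moduli of all roots: 0.7638, 0.9948.
All moduli strictly greater than 1? No.
Verdict: Not stationary.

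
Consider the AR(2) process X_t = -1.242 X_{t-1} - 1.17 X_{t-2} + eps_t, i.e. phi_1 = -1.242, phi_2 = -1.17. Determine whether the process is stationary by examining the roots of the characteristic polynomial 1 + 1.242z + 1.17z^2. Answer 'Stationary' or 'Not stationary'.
\text{Not stationary}

The AR(p) characteristic polynomial is P(z) = 1 + 1.242z + 1.17z^2.
Stationarity requires all roots to lie outside the unit circle, i.e. |z| > 1 for every root.
Set 1 + (1.242) z + (1.17) z^2 = 0, i.e. a z^2 + b z + c = 0 with a = 1.17, b = 1.242, c = 1.
Discriminant D = b^2 - 4ac = (1.242)^2 - 4*(1.17)*1 = 1.542564 - (4.68) = -3.137436.
D < 0, so the roots are the complex-conjugate pair z = (-b +/- i sqrt(-D)) / (2a) = -0.5308 +/- 0.757i.
For a conjugate pair |z|^2 = z * conj(z) = (product of roots) = c/a = 1/(1.17) = 0.854701, so |z| = sqrt(0.854701) = 0.9245 for both roots.
Moduli of all roots: 0.9245, 0.9245.
All moduli strictly greater than 1? No.
Verdict: Not stationary.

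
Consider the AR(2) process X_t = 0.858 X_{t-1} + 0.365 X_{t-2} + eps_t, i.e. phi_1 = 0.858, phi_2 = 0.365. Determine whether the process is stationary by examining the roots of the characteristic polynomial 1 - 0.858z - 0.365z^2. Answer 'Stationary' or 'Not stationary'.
\text{Not stationary}

The AR(p) characteristic polynomial is P(z) = 1 - 0.858z - 0.365z^2.
Stationarity requires all roots to lie outside the unit circle, i.e. |z| > 1 for every root.
Set 1 + (-0.858) z + (-0.365) z^2 = 0, i.e. a z^2 + b z + c = 0 with a = -0.365, b = -0.858, c = 1.
Discriminant D = b^2 - 4ac = (-0.858)^2 - 4*(-0.365)*1 = 0.736164 - (-1.46) = 2.196164.
D >= 0, so the roots are real: z = (-b +/- sqrt(D)) / (2a) = (0.858 +/- 1.481946) / (-0.73).
  z_1 = (0.858 + 1.481946) / (-0.73) = -3.2054,   |z_1| = 3.2054.
  z_2 = (0.858 - 1.481946) / (-0.73) = 0.8547,   |z_2| = 0.8547.
Moduli of all roots: 3.2054, 0.8547.
All moduli strictly greater than 1? No.
Verdict: Not stationary.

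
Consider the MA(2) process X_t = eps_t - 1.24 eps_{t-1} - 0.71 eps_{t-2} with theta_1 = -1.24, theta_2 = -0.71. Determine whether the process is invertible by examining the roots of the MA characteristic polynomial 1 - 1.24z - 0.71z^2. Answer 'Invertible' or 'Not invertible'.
\text{Not invertible}

The MA(q) characteristic polynomial is P(z) = 1 - 1.24z - 0.71z^2.
Invertibility requires all roots to lie outside the unit circle, i.e. |z| > 1 for every root.
Set 1 + (-1.24) z + (-0.71) z^2 = 0, i.e. a z^2 + b z + c = 0 with a = -0.71, b = -1.24, c = 1.
Discriminant D = b^2 - 4ac = (-1.24)^2 - 4*(-0.71)*1 = 1.5376 - (-2.84) = 4.3776.
D >= 0, so the roots are real: z = (-b +/- sqrt(D)) / (2a) = (1.24 +/- 2.092271) / (-1.42).
  z_1 = (1.24 + 2.092271) / (-1.42) = -2.3467,   |z_1| = 2.3467.
  z_2 = (1.24 - 2.092271) / (-1.42) = 0.6002,   |z_2| = 0.6002.
Moduli of all roots: 2.3467, 0.6002.
All moduli strictly greater than 1? No.
Verdict: Not invertible.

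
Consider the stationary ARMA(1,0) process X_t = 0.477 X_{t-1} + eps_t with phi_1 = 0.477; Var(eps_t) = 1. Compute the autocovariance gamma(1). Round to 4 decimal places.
\gamma(1) = 0.6175

Multiply the model equation by X_{t-k} and take expectations. With theta_0 = psi_0 = 1 and psi_j the MA(infinity) weights, this gives
  gamma(k) - sum_i phi_i gamma(k-i) = c_k,
  c_k = sigma^2 * sum_{j=k..q} theta_j psi_{j-k}   (c_k = 0 for k > q),
using gamma(-m) = gamma(m).
Pure AR (q = 0): c_0 = sigma^2 = 1, c_k = 0 for k >= 1.
Equations for k = 0 and k = 1 (AR order 1):
  gamma(0) = phi_1 gamma(1) + c_0
  gamma(1) = phi_1 gamma(0) + c_1
Substituting the second into the first: gamma(0) (1 - phi_1^2) = c_0 + phi_1 c_1, so
  gamma(0) = c_0 / (1 - phi_1^2) = 1 / (1 - (0.477)^2) = 1 / 0.772471 = 1.294547.
  gamma(1) = phi_1 gamma(0) = (0.477)(1.294547) = 0.617499.
Therefore gamma(1) = 0.6175 (to 4 decimal places).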